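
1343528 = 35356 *38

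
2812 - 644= 2168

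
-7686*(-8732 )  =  67114152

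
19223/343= 19223/343 = 56.04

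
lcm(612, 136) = 1224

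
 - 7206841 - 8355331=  - 15562172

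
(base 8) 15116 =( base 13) 30B0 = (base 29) 806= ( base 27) 96B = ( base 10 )6734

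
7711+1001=8712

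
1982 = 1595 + 387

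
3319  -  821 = 2498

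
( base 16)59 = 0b1011001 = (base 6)225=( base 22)41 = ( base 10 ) 89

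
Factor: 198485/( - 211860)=  -  371/396 = -  2^( -2) *3^( - 2)*7^1*11^( - 1)*53^1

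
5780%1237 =832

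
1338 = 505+833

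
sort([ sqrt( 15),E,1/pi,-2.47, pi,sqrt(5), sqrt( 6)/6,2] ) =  [-2.47, 1/pi, sqrt( 6)/6, 2,sqrt( 5 ),E,pi,sqrt(15)]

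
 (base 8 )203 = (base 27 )4N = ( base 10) 131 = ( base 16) 83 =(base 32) 43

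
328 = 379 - 51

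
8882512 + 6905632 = 15788144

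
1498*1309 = 1960882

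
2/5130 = 1/2565 =0.00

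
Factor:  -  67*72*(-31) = 2^3*3^2*31^1 * 67^1 = 149544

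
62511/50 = 62511/50 = 1250.22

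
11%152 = 11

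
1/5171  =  1/5171 = 0.00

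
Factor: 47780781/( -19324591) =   -  3^1*11^ ( - 1) *13^ ( - 1)*337^(-1 )*401^( - 1)*641^1*24847^1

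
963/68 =14  +  11/68 = 14.16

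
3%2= 1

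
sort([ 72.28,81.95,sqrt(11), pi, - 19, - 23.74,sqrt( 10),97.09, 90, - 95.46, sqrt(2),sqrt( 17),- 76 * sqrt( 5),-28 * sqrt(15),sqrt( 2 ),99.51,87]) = [ - 76 * sqrt(5), - 28 *sqrt(15), - 95.46, - 23.74, - 19, sqrt(2),sqrt(2),pi,  sqrt( 10 ) , sqrt( 11 ),sqrt( 17),  72.28,  81.95, 87,90,97.09, 99.51 ]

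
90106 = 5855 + 84251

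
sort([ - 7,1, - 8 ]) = [ - 8, - 7,1]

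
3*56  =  168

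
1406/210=703/105 = 6.70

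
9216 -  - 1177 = 10393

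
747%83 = 0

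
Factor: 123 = 3^1*41^1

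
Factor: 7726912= 2^6*157^1 * 769^1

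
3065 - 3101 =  - 36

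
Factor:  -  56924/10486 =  - 2^1*7^( - 1 )* 19^1 = -38/7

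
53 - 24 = 29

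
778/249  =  778/249 = 3.12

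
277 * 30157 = 8353489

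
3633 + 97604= 101237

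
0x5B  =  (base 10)91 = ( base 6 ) 231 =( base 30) 31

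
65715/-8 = -8215 + 5/8 = -8214.38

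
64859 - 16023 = 48836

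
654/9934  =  327/4967 = 0.07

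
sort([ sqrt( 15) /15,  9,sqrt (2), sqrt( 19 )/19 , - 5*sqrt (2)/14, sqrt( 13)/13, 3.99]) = [ - 5*sqrt(2)/14,sqrt( 19 )/19 , sqrt( 15 ) /15, sqrt( 13)/13,sqrt (2),  3.99,9] 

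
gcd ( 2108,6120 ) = 68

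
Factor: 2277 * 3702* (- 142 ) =  -  1196982468 = -2^2  *  3^3*11^1 * 23^1 * 71^1 * 617^1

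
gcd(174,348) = 174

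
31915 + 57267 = 89182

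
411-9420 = - 9009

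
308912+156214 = 465126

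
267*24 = 6408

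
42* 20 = 840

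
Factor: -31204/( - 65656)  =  269/566 = 2^( - 1)  *269^1*283^( - 1 )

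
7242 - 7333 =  - 91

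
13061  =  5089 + 7972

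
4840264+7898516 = 12738780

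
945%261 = 162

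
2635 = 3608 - 973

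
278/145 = 1 + 133/145 = 1.92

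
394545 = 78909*5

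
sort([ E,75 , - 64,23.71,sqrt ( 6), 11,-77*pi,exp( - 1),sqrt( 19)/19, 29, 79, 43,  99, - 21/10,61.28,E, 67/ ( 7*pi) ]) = [-77*pi, - 64, - 21/10,sqrt( 19 ) /19,exp ( - 1),sqrt( 6),E, E,  67/( 7*pi),11 , 23.71,29,43,61.28,  75, 79,99]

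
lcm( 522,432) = 12528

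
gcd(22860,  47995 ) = 5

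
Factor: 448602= 2^1*3^1*7^1 * 11^1*971^1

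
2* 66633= 133266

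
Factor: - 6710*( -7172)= 48124120  =  2^3*5^1* 11^2*61^1*  163^1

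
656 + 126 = 782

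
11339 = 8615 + 2724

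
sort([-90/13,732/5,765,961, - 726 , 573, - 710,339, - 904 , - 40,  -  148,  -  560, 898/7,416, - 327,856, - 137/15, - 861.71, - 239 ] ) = [  -  904,  -  861.71, - 726, - 710,  -  560 , - 327 , - 239, - 148, - 40, - 137/15, -90/13, 898/7,732/5,339,416, 573,765,856, 961 ] 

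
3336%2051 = 1285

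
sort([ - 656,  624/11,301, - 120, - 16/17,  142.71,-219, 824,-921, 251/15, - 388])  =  [ - 921, - 656, - 388, - 219, - 120, - 16/17, 251/15,  624/11, 142.71, 301, 824]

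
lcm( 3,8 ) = 24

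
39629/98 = 404 + 37/98= 404.38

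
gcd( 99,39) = 3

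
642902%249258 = 144386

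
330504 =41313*8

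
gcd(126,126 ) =126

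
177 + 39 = 216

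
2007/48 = 41+13/16   =  41.81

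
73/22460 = 73/22460 = 0.00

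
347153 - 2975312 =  - 2628159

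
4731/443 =10  +  301/443=10.68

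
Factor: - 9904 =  - 2^4*619^1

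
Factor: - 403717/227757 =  - 3^( - 1 ) * 31^(- 2)*79^(-1)*403717^1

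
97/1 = 97 = 97.00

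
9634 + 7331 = 16965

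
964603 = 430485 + 534118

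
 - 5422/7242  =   - 1 + 910/3621 = -0.75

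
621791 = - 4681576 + 5303367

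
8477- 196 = 8281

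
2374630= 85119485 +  - 82744855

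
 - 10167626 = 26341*( - 386)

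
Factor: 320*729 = 2^6*3^6*5^1 = 233280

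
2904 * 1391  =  4039464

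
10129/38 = 266  +  21/38 = 266.55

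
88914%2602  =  446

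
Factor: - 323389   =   - 11^1*29399^1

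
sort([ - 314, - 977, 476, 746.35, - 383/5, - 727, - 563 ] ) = [- 977, - 727,-563, - 314, -383/5 , 476,746.35 ] 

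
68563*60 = 4113780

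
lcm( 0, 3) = 0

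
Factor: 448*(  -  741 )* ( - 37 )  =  2^6*3^1*7^1*13^1*19^1*37^1 = 12282816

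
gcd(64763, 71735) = 1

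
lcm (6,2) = 6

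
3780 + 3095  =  6875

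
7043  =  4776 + 2267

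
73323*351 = 25736373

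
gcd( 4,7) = 1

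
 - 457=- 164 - 293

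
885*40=35400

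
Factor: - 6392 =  - 2^3*17^1*47^1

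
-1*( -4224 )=4224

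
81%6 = 3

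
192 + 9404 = 9596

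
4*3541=14164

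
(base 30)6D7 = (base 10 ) 5797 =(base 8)13245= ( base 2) 1011010100101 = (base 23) AM1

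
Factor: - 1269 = - 3^3* 47^1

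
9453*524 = 4953372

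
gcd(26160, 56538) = 6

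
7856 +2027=9883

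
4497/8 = 562 + 1/8 = 562.12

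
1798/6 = 899/3 = 299.67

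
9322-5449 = 3873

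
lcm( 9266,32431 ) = 64862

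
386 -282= 104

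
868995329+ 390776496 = 1259771825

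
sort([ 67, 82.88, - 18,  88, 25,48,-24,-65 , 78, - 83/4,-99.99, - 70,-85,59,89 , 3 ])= [ - 99.99, - 85 , - 70,  -  65 , - 24,-83/4 ,  -  18 , 3 , 25,48, 59, 67,  78,82.88, 88, 89]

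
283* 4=1132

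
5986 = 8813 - 2827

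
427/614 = 427/614 = 0.70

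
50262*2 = 100524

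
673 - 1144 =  - 471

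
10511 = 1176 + 9335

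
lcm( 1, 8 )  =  8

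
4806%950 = 56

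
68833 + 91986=160819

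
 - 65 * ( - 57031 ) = 3707015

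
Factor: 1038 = 2^1*3^1*173^1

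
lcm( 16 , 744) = 1488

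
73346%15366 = 11882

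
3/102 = 1/34 =0.03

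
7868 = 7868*1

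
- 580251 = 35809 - 616060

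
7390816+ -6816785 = 574031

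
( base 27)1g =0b101011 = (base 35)18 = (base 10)43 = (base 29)1e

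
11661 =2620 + 9041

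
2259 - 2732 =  - 473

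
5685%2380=925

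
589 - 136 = 453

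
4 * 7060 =28240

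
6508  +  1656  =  8164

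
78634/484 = 39317/242 = 162.47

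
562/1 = 562 = 562.00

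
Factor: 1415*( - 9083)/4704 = -2^(  -  5)*3^( - 1 )*5^1*7^( - 2) * 31^1*283^1*293^1 =- 12852445/4704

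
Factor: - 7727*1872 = - 14464944 = - 2^4 *3^2*13^1*7727^1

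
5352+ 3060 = 8412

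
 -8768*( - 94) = 824192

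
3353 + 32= 3385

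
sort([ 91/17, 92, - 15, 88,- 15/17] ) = [ -15, - 15/17, 91/17, 88 , 92 ] 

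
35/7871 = 35/7871 = 0.00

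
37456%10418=6202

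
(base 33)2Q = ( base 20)4c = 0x5C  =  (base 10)92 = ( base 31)2U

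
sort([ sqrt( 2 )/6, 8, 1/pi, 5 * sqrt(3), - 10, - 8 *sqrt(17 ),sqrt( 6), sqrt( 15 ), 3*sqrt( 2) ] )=[ - 8*sqrt ( 17),-10, sqrt ( 2)/6, 1/pi,sqrt(6), sqrt(15), 3*sqrt( 2),8,5 * sqrt( 3) ]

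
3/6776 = 3/6776 = 0.00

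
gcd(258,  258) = 258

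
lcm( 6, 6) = 6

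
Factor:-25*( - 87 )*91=3^1*5^2*7^1*13^1* 29^1 = 197925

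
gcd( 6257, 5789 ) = 1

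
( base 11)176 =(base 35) 5T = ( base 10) 204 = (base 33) 66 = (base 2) 11001100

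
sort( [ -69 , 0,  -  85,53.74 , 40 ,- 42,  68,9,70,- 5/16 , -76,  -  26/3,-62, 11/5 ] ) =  [  -  85,-76 , -69, - 62, - 42, - 26/3,  -  5/16, 0, 11/5, 9,40, 53.74, 68 , 70 ] 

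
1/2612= 1/2612 = 0.00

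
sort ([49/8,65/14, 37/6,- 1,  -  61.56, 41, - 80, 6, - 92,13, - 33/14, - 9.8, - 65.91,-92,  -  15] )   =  [ - 92, - 92,-80, - 65.91, - 61.56, - 15,-9.8, - 33/14,-1, 65/14, 6, 49/8, 37/6, 13, 41 ] 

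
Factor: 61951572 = 2^2 * 3^2*97^1 * 113^1*157^1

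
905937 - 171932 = 734005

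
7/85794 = 7/85794 = 0.00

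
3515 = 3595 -80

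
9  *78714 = 708426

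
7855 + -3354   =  4501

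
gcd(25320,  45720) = 120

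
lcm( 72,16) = 144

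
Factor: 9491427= 3^2*11^1*95873^1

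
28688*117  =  3356496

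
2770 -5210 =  - 2440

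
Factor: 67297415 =5^1 * 13459483^1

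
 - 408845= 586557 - 995402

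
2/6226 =1/3113 = 0.00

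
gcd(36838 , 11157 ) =1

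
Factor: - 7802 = -2^1*47^1*83^1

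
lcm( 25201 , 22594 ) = 655226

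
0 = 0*54727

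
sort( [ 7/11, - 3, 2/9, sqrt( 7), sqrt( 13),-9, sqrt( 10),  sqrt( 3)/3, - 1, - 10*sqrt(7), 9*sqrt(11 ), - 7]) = [  -  10*sqrt( 7),-9, - 7, - 3,-1, 2/9,sqrt(3)/3, 7/11 , sqrt(7 ), sqrt (10 ), sqrt(13 ), 9*sqrt( 11) ]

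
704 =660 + 44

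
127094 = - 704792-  - 831886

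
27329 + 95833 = 123162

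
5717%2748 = 221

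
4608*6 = 27648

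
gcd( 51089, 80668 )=1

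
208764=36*5799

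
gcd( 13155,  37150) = 5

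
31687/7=31687/7 =4526.71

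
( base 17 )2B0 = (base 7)2142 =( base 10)765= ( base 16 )2FD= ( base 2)1011111101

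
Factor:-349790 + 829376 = 2^1*3^1 * 67^1*1193^1 =479586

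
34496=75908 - 41412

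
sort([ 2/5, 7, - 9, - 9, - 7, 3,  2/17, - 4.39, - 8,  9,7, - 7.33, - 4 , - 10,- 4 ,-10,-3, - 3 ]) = [ - 10, - 10, - 9, - 9,  -  8, - 7.33, - 7, - 4.39 , - 4, - 4,  -  3, - 3, 2/17, 2/5, 3,  7 , 7, 9]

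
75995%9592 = 8851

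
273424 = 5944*46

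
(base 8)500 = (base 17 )11e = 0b101000000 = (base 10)320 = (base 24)d8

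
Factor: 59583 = 3^1 * 19861^1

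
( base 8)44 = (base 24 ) 1C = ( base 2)100100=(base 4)210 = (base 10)36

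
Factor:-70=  - 2^1 * 5^1*7^1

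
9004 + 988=9992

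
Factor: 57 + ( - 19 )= 2^1*19^1 = 38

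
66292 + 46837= 113129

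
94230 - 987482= - 893252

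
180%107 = 73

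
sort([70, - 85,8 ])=[ - 85, 8,  70 ]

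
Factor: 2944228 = 2^2*7^1 * 71^1*1481^1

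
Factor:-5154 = - 2^1*3^1* 859^1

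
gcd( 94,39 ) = 1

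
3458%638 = 268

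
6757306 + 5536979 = 12294285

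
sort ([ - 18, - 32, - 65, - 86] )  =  [ - 86, - 65, - 32, - 18 ] 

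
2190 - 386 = 1804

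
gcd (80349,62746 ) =1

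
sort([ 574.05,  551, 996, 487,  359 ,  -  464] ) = [ - 464,359,  487 , 551, 574.05,996]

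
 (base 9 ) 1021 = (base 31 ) O4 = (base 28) QK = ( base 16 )2EC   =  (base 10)748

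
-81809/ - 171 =478+71/171=478.42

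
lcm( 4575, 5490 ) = 27450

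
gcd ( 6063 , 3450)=3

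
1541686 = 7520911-5979225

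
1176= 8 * 147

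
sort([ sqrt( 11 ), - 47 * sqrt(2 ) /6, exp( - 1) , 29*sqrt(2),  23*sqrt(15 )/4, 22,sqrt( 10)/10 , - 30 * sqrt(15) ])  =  [-30*sqrt(15), - 47*sqrt( 2) /6 , sqrt( 10)/10, exp( - 1 ), sqrt(11) , 22, 23 * sqrt(15 )/4, 29*  sqrt(2)]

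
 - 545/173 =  - 545/173 = - 3.15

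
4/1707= 4/1707 = 0.00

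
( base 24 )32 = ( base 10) 74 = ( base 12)62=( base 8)112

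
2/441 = 2/441 = 0.00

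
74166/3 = 24722 = 24722.00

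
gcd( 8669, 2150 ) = 1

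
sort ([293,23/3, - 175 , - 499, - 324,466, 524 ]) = [- 499, -324, - 175,  23/3,293, 466, 524 ] 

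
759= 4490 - 3731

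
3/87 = 1/29= 0.03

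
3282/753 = 1094/251=4.36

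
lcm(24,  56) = 168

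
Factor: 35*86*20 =60200 = 2^3*5^2 * 7^1*43^1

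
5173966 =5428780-254814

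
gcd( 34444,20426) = 2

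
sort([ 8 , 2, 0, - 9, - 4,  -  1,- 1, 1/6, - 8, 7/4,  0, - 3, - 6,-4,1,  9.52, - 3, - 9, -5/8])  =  [ - 9,- 9, - 8,-6, - 4, - 4, - 3,-3, - 1, -1,  -  5/8, 0,0, 1/6 , 1, 7/4,2, 8, 9.52] 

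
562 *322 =180964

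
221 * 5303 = 1171963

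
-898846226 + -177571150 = - 1076417376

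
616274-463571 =152703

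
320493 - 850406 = -529913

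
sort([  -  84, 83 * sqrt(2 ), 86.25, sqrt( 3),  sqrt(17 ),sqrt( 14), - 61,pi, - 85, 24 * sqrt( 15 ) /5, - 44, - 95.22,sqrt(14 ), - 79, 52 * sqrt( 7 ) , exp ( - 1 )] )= [- 95.22,-85, - 84, - 79,  -  61,-44,exp(-1),sqrt(3), pi, sqrt( 14), sqrt( 14 ), sqrt(17 ), 24 * sqrt( 15)/5,  86.25, 83*sqrt( 2 ),52*sqrt ( 7 ) ] 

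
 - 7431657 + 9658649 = 2226992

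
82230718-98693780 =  - 16463062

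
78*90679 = 7072962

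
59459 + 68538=127997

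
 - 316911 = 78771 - 395682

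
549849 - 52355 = 497494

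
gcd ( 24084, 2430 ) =54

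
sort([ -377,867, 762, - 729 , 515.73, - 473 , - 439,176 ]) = [ - 729,-473, - 439,  -  377,176,  515.73,762,867]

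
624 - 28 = 596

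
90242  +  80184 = 170426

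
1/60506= 1/60506 = 0.00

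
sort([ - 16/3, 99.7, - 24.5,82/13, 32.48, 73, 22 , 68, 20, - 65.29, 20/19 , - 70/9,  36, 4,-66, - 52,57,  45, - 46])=[ - 66, - 65.29, - 52,-46, - 24.5, - 70/9, - 16/3, 20/19,4,82/13,  20 , 22, 32.48, 36, 45, 57, 68 , 73, 99.7]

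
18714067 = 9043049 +9671018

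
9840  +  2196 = 12036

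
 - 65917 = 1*( - 65917 ) 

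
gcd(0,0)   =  0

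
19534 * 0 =0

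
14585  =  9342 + 5243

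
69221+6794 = 76015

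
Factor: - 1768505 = -5^1*577^1*613^1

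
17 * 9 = 153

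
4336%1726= 884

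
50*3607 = 180350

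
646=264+382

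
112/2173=112/2173 = 0.05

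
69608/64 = 1087+5/8 = 1087.62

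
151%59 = 33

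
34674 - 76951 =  - 42277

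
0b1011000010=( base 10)706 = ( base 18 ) 234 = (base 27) Q4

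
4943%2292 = 359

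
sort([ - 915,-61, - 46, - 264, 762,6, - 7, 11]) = [ - 915, - 264, - 61, - 46, - 7 , 6,11,762] 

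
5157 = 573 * 9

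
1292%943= 349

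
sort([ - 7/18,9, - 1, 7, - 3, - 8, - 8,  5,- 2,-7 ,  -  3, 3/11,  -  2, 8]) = [ - 8, - 8,- 7, - 3, - 3, - 2, - 2, - 1, - 7/18, 3/11 , 5, 7, 8, 9 ]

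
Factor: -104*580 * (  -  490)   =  29556800 = 2^6*5^2*7^2 * 13^1 * 29^1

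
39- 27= 12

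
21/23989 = 3/3427 = 0.00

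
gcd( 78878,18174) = 2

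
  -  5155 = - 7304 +2149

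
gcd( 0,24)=24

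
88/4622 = 44/2311 =0.02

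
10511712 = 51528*204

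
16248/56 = 290 + 1/7 = 290.14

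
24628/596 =6157/149 = 41.32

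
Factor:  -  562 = -2^1*281^1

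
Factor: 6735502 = 2^1 * 17^1*397^1 * 499^1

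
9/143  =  9/143 = 0.06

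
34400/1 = 34400 = 34400.00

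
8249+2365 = 10614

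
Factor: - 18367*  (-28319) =520135073 = 18367^1*28319^1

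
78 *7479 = 583362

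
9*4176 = 37584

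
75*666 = 49950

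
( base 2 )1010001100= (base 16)28C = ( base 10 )652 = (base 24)134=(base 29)ME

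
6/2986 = 3/1493=0.00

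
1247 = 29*43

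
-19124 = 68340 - 87464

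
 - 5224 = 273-5497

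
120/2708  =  30/677 = 0.04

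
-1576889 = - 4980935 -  - 3404046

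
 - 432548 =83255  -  515803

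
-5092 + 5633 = 541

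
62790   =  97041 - 34251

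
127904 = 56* 2284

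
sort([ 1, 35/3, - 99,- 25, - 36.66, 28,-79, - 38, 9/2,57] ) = [ - 99, - 79, - 38, - 36.66,-25,1, 9/2, 35/3,28, 57]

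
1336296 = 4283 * 312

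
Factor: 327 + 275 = 2^1 * 7^1*43^1 = 602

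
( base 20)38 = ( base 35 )1x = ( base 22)32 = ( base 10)68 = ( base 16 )44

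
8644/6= 1440 + 2/3 = 1440.67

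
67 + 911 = 978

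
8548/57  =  149 + 55/57 = 149.96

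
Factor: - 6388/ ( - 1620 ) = 3^ (  -  4)* 5^( - 1)*1597^1 = 1597/405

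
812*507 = 411684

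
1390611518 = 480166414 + 910445104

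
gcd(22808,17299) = 1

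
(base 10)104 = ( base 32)38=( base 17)62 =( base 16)68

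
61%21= 19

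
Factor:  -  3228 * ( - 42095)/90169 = 135882660/90169=2^2 * 3^1 * 5^1*37^(-1) * 269^1* 2437^ (-1) *8419^1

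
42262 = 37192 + 5070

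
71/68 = 1 + 3/68 = 1.04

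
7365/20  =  1473/4 = 368.25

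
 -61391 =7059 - 68450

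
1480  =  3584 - 2104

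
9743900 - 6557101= 3186799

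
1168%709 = 459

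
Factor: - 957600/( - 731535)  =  2^5*3^1*5^1*19^1 *6967^( - 1 ) = 9120/6967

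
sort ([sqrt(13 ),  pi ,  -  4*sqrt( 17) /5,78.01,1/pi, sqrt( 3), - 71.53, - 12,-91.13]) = [-91.13, - 71.53, - 12, - 4*sqrt( 17)/5, 1/pi, sqrt( 3 ), pi, sqrt(13),78.01 ] 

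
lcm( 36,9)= 36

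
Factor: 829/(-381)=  - 3^( - 1 )*127^( - 1)*829^1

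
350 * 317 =110950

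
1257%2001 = 1257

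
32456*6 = 194736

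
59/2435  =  59/2435=0.02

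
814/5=814/5=162.80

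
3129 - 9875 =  - 6746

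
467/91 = 5 + 12/91 = 5.13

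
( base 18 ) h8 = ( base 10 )314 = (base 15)15E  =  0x13A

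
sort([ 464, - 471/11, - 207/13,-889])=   [-889, - 471/11,- 207/13,464] 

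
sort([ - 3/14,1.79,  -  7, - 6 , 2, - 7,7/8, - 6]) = [- 7, - 7, - 6, - 6,- 3/14,7/8, 1.79, 2]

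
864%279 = 27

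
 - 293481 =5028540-5322021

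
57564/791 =72 + 612/791 = 72.77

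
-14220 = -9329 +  - 4891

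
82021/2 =82021/2  =  41010.50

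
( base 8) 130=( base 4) 1120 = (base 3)10021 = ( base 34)2k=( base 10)88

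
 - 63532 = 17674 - 81206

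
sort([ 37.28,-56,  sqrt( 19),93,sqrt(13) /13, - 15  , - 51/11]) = [ - 56,  -  15, - 51/11 , sqrt( 13 ) /13,  sqrt(19 ),37.28,93]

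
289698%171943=117755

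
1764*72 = 127008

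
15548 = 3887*4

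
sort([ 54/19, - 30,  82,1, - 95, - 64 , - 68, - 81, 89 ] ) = [ - 95, - 81, - 68, - 64, - 30, 1, 54/19,  82,  89]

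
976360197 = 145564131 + 830796066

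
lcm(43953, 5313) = 483483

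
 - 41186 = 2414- 43600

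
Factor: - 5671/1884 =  - 2^(-2 ) * 3^( - 1) * 53^1 * 107^1 *157^ ( - 1 )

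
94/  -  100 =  - 47/50 = - 0.94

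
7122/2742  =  1187/457 = 2.60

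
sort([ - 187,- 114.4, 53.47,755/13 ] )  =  [ - 187,  -  114.4, 53.47, 755/13]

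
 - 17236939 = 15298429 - 32535368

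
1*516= 516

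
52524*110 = 5777640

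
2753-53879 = -51126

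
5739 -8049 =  -2310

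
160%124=36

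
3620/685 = 724/137 =5.28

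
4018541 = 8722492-4703951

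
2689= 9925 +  - 7236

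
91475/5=18295 =18295.00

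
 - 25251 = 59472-84723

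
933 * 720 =671760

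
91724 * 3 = 275172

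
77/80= 77/80=0.96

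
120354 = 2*60177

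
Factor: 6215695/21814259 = 5^1 * 71^1*4027^(- 1 )*5417^( - 1)*17509^1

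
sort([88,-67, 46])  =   [ - 67, 46,88]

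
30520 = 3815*8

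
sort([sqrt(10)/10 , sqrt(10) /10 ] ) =[sqrt( 10)/10,sqrt(10 ) /10 ]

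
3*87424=262272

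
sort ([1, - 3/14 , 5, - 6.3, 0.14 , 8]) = [ - 6.3,  -  3/14,  0.14, 1 , 5, 8] 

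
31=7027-6996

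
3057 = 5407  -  2350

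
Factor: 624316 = 2^2*7^1*11^1*2027^1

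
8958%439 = 178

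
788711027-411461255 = 377249772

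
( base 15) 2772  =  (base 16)20f0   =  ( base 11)6376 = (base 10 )8432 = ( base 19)146f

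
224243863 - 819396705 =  - 595152842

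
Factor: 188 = 2^2*47^1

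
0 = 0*69172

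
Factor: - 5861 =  - 5861^1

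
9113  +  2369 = 11482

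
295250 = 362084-66834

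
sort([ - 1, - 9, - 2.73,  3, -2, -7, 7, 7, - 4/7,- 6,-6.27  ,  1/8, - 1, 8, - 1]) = [ - 9  ,  -  7,-6.27, - 6, - 2.73,-2,  -  1, - 1 ,-1,- 4/7,1/8, 3, 7,7, 8 ] 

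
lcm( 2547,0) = 0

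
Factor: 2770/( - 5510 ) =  - 277/551=- 19^( - 1 )*29^ ( - 1 )*277^1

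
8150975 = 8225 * 991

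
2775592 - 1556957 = 1218635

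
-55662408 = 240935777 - 296598185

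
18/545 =18/545 = 0.03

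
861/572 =861/572 = 1.51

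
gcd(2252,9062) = 2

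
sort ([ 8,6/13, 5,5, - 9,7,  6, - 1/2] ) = [ -9, - 1/2,6/13,  5,5, 6, 7  ,  8]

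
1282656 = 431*2976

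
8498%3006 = 2486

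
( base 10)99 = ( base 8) 143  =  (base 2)1100011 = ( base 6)243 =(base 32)33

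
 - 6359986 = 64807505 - 71167491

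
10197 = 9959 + 238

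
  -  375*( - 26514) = 9942750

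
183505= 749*245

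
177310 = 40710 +136600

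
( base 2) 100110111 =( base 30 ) AB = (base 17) 115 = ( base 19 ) G7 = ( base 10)311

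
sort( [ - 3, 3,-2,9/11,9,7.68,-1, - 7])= [ - 7,-3 , - 2, - 1,9/11, 3,7.68,9] 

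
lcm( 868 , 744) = 5208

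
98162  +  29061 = 127223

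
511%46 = 5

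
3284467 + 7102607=10387074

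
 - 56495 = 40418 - 96913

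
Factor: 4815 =3^2*5^1*107^1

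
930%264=138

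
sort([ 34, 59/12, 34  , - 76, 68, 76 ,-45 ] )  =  [ - 76, - 45, 59/12,  34,34, 68,76] 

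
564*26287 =14825868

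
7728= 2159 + 5569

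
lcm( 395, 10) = 790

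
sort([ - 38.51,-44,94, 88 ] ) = [ - 44, - 38.51, 88,  94]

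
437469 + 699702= 1137171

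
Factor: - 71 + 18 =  - 53^1 =- 53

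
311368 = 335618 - 24250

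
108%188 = 108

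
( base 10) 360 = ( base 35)AA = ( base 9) 440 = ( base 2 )101101000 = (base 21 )h3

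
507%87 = 72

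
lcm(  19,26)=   494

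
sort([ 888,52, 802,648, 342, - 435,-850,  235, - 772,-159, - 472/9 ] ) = [ - 850, - 772, -435, - 159, -472/9,52,235, 342,648,802, 888]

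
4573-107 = 4466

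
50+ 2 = 52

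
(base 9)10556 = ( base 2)1101101101001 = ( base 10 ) 7017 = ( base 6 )52253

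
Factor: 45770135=5^1*59^1*155153^1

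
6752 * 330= 2228160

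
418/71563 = 418/71563  =  0.01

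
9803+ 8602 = 18405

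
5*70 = 350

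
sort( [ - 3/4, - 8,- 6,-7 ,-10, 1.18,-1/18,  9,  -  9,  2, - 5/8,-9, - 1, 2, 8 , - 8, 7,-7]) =[ - 10,  -  9,-9,-8, - 8, - 7,  -  7,-6,  -  1 ,-3/4  ,-5/8, - 1/18, 1.18, 2, 2, 7, 8, 9 ]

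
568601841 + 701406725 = 1270008566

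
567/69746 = 567/69746 = 0.01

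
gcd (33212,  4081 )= 1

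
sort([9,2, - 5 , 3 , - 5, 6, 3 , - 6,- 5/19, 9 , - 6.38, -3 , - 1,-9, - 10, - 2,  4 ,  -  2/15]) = [  -  10,-9 ,-6.38,  -  6 ,-5,-5, - 3,  -  2,  -  1, - 5/19, -2/15 , 2,3,  3,4, 6, 9, 9]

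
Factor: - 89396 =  - 2^2*22349^1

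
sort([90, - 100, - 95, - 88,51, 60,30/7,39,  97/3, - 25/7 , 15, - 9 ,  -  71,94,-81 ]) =[-100,  -  95, - 88, - 81, - 71, - 9,-25/7, 30/7, 15,  97/3, 39, 51, 60,90 , 94 ]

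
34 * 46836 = 1592424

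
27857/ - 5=-5572 + 3/5 = - 5571.40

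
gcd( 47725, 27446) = 1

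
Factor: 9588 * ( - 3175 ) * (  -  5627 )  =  171296571300 = 2^2*3^1*5^2*17^2*47^1*127^1*331^1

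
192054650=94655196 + 97399454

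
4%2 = 0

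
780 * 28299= 22073220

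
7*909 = 6363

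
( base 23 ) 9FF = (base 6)35413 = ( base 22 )ACH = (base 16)1401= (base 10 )5121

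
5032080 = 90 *55912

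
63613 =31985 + 31628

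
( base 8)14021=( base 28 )7o1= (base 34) 5B7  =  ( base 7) 23651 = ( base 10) 6161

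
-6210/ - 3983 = 6210/3983= 1.56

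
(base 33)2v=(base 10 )97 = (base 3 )10121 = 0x61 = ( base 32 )31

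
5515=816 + 4699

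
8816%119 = 10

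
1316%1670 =1316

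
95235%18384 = 3315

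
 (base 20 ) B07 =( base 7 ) 15564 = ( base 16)1137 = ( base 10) 4407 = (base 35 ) 3kw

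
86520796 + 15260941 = 101781737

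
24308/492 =6077/123 = 49.41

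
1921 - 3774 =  - 1853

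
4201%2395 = 1806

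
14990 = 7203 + 7787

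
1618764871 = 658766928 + 959997943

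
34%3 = 1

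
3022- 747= 2275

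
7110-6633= 477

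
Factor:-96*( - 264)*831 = 2^8*3^3 * 11^1 * 277^1 =21060864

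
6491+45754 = 52245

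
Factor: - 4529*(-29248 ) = 132464192 = 2^6  *7^1*457^1*647^1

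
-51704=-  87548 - -35844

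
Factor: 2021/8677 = 43^1 * 47^1*8677^(-1 ) 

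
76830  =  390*197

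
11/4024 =11/4024 = 0.00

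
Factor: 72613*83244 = 2^2* 3^1*7^1 * 991^1* 72613^1=6044596572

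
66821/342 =195 + 131/342 = 195.38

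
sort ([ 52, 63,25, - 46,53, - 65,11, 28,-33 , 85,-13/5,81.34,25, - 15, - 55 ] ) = [ - 65, - 55,  -  46, - 33,-15, - 13/5,11, 25,25, 28, 52,  53, 63, 81.34 , 85]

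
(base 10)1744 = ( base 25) 2jj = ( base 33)1js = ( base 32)1mg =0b11011010000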